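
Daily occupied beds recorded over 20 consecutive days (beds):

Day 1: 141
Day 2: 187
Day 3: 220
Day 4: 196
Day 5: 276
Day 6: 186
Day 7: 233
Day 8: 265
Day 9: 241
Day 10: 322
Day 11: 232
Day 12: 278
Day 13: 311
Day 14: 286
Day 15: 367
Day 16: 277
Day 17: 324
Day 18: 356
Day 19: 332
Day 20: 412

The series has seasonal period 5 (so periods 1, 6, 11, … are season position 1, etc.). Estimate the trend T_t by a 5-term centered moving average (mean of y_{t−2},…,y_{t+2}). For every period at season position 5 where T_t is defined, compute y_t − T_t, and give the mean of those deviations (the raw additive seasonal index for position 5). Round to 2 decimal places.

Season position 5 occurs at t = 5, 10, 15 (where T_t is defined).
t=5: T_5 = 222.2000; y_5 − T_5 = 276 − 222.2000 = 53.8000
t=10: T_10 = 267.6000; y_10 − T_10 = 322 − 267.6000 = 54.4000
t=15: T_15 = 313.0000; y_15 − T_15 = 367 − 313.0000 = 54.0000
Mean deviation: (53.8000 + 54.4000 + 54.0000) / 3 = 54.07

54.07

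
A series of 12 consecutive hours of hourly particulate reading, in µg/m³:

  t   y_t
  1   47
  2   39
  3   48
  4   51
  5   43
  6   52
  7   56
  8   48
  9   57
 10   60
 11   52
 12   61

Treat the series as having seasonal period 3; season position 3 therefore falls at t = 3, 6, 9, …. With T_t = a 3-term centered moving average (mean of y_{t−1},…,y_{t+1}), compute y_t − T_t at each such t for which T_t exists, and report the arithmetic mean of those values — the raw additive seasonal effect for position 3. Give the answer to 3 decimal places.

1.889

Season position 3 occurs at t = 3, 6, 9 (where T_t is defined).
t=3: T_3 = 46.00000; y_3 − T_3 = 48 − 46.00000 = 2.00000
t=6: T_6 = 50.33333; y_6 − T_6 = 52 − 50.33333 = 1.66667
t=9: T_9 = 55.00000; y_9 − T_9 = 57 − 55.00000 = 2.00000
Mean deviation: (2.00000 + 1.66667 + 2.00000) / 3 = 1.889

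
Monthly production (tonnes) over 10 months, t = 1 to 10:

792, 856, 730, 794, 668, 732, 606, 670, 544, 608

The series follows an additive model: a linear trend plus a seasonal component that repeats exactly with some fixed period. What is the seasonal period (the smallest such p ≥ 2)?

First differences y_{t+1} − y_t: 64, -126, 64, -126, 64, -126, …
The difference pattern repeats every 2 terms and not for any smaller step, so p = 2.

2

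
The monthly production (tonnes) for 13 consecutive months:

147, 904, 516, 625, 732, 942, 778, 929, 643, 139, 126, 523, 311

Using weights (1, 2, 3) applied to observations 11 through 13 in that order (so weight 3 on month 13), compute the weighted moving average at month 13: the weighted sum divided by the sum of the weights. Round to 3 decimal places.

Weighted sum: 1·126 + 2·523 + 3·311 = 126 + 1046 + 933 = 2105
Weight total: 1 + 2 + 3 = 6
WMA = 2105 / 6 = 350.833

350.833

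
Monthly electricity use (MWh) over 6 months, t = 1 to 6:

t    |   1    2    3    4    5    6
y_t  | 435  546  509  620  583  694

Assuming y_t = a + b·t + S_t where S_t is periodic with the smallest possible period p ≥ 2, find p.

2

First differences y_{t+1} − y_t: 111, -37, 111, -37, 111, …
The difference pattern repeats every 2 terms and not for any smaller step, so p = 2.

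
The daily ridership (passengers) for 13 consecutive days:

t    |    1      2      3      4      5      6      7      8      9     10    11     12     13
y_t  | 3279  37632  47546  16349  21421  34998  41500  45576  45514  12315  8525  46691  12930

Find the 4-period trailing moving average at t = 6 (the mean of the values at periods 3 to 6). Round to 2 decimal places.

Sum of periods 3–6: 47546 + 16349 + 21421 + 34998 = 120314
Divide by 4: 120314 / 4 = 30078.50

30078.50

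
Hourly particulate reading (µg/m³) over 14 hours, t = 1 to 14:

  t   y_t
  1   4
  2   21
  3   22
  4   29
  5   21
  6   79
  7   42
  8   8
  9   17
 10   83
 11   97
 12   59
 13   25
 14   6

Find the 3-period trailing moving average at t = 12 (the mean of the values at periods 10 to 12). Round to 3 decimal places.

Sum of periods 10–12: 83 + 97 + 59 = 239
Divide by 3: 239 / 3 = 79.667

79.667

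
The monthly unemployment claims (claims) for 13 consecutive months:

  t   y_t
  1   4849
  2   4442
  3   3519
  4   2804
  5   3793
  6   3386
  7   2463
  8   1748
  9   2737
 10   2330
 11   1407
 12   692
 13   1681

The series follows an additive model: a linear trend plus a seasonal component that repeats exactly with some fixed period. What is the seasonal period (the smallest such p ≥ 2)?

4

First differences y_{t+1} − y_t: -407, -923, -715, 989, -407, -923, -715, 989, -407, -923, …
The difference pattern repeats every 4 terms and not for any smaller step, so p = 4.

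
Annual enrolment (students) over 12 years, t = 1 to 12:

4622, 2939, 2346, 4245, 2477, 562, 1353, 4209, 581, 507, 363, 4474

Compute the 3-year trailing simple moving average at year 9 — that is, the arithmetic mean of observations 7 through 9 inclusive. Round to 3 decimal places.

Sum of periods 7–9: 1353 + 4209 + 581 = 6143
Divide by 3: 6143 / 3 = 2047.667

2047.667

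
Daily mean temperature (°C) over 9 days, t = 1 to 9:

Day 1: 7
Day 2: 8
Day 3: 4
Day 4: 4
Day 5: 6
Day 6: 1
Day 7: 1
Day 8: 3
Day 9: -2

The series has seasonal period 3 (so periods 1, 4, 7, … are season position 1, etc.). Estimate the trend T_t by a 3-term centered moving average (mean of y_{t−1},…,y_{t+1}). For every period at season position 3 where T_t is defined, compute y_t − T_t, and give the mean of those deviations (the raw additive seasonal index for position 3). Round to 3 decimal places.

Season position 3 occurs at t = 3, 6 (where T_t is defined).
t=3: T_3 = 5.33333; y_3 − T_3 = 4 − 5.33333 = -1.33333
t=6: T_6 = 2.66667; y_6 − T_6 = 1 − 2.66667 = -1.66667
Mean deviation: (-1.33333 + -1.66667) / 2 = -1.500

-1.500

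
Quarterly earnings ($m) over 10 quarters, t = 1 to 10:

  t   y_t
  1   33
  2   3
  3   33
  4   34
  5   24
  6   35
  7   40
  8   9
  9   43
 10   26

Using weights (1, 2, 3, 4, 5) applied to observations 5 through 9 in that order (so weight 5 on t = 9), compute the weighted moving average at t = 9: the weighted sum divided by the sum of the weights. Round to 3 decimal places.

31.000

Weighted sum: 1·24 + 2·35 + 3·40 + 4·9 + 5·43 = 24 + 70 + 120 + 36 + 215 = 465
Weight total: 1 + 2 + 3 + 4 + 5 = 15
WMA = 465 / 15 = 31.000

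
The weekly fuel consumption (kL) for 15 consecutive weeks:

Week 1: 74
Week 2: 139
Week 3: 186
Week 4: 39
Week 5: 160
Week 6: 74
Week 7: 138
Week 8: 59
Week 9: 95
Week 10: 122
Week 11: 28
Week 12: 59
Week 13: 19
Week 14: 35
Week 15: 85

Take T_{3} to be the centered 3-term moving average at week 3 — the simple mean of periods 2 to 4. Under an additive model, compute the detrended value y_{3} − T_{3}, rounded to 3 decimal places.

Trend T_3 = (139 + 186 + 39) / 3 = 364/3 = 121.33333
Detrended value: 186 − 121.33333 = 64.667

64.667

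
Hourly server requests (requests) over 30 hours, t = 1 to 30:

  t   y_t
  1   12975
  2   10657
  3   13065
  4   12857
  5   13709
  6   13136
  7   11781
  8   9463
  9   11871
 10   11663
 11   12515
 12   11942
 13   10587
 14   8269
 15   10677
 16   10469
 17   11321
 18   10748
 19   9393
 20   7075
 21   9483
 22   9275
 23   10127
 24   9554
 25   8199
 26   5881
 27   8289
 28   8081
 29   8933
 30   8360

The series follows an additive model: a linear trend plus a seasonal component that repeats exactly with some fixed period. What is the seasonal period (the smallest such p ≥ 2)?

6

First differences y_{t+1} − y_t: -2318, 2408, -208, 852, -573, -1355, -2318, 2408, -208, 852, -573, -1355, -2318, 2408, …
The difference pattern repeats every 6 terms and not for any smaller step, so p = 6.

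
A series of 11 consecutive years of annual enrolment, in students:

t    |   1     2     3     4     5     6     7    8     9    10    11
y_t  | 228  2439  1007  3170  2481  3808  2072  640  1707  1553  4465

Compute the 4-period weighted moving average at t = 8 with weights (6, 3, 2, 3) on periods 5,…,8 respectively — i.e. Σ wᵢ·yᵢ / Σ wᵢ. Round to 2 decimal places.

2312.43

Weighted sum: 6·2481 + 3·3808 + 2·2072 + 3·640 = 14886 + 11424 + 4144 + 1920 = 32374
Weight total: 6 + 3 + 2 + 3 = 14
WMA = 32374 / 14 = 2312.43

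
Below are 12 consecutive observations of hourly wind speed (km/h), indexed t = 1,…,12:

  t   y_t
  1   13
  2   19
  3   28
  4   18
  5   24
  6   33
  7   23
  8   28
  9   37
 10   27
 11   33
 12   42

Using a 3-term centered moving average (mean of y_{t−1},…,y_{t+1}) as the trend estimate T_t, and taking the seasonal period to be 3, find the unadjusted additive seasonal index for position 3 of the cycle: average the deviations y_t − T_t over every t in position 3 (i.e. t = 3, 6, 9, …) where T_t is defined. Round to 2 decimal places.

6.33

Season position 3 occurs at t = 3, 6, 9 (where T_t is defined).
t=3: T_3 = 21.6667; y_3 − T_3 = 28 − 21.6667 = 6.3333
t=6: T_6 = 26.6667; y_6 − T_6 = 33 − 26.6667 = 6.3333
t=9: T_9 = 30.6667; y_9 − T_9 = 37 − 30.6667 = 6.3333
Mean deviation: (6.3333 + 6.3333 + 6.3333) / 3 = 6.33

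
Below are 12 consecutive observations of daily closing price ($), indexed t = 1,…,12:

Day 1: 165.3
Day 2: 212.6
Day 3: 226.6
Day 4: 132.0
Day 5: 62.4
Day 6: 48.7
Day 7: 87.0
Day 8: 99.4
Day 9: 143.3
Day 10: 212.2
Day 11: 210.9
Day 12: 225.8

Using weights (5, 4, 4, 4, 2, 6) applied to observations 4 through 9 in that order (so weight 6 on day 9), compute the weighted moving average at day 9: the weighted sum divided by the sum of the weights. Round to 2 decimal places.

100.44

Weighted sum: 5·132.0 + 4·62.4 + 4·48.7 + 4·87.0 + 2·99.4 + 6·143.3 = 660.0 + 249.6 + 194.8 + 348.0 + 198.8 + 859.8 = 2511.0
Weight total: 5 + 4 + 4 + 4 + 2 + 6 = 25
WMA = 2511.0 / 25 = 100.44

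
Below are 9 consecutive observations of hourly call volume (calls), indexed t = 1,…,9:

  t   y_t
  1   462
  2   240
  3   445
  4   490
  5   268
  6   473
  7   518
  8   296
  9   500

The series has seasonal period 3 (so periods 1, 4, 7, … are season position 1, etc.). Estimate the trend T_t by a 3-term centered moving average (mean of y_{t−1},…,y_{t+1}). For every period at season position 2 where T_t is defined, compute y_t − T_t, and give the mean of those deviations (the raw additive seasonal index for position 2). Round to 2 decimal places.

-142.22

Season position 2 occurs at t = 2, 5, 8 (where T_t is defined).
t=2: T_2 = 382.3333; y_2 − T_2 = 240 − 382.3333 = -142.3333
t=5: T_5 = 410.3333; y_5 − T_5 = 268 − 410.3333 = -142.3333
t=8: T_8 = 438.0000; y_8 − T_8 = 296 − 438.0000 = -142.0000
Mean deviation: (-142.3333 + -142.3333 + -142.0000) / 3 = -142.22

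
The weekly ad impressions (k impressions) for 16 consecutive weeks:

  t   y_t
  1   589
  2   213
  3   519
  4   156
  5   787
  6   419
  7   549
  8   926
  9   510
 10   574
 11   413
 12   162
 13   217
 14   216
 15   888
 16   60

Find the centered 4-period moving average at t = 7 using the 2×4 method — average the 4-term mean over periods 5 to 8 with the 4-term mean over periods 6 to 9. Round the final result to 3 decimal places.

635.625

Sum over 5–8: 787 + 419 + 549 + 926 = 2681
Sum over 6–9: 419 + 549 + 926 + 510 = 2404
CMA at t=7 = (2681 + 2404) / (2·4) = 5085 / 8 = 635.625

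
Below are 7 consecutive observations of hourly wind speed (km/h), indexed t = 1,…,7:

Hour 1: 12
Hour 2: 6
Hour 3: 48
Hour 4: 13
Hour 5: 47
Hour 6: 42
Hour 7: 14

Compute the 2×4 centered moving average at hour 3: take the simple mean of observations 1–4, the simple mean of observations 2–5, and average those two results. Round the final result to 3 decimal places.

24.125

Sum over 1–4: 12 + 6 + 48 + 13 = 79
Sum over 2–5: 6 + 48 + 13 + 47 = 114
CMA at t=3 = (79 + 114) / (2·4) = 193 / 8 = 24.125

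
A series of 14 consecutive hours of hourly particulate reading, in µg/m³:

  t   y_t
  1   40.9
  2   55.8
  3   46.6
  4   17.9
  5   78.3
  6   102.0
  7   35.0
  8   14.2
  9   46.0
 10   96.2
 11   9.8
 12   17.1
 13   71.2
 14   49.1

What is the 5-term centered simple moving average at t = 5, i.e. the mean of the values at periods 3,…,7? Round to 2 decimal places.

55.96

Sum of periods 3–7: 46.6 + 17.9 + 78.3 + 102.0 + 35.0 = 279.8
Divide by 5: 279.8 / 5 = 55.96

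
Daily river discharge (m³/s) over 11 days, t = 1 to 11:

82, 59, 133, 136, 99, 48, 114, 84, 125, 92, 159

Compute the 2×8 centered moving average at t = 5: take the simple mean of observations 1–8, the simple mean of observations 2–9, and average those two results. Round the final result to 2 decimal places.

Sum over 1–8: 82 + 59 + 133 + 136 + 99 + 48 + 114 + 84 = 755
Sum over 2–9: 59 + 133 + 136 + 99 + 48 + 114 + 84 + 125 = 798
CMA at t=5 = (755 + 798) / (2·8) = 1553 / 16 = 97.06

97.06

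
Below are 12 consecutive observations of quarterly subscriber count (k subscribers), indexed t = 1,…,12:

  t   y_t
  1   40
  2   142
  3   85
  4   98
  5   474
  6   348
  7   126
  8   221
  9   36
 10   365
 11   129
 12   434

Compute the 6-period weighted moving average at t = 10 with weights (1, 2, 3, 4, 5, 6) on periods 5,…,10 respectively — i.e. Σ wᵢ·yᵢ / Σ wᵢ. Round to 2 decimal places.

228.67

Weighted sum: 1·474 + 2·348 + 3·126 + 4·221 + 5·36 + 6·365 = 474 + 696 + 378 + 884 + 180 + 2190 = 4802
Weight total: 1 + 2 + 3 + 4 + 5 + 6 = 21
WMA = 4802 / 21 = 228.67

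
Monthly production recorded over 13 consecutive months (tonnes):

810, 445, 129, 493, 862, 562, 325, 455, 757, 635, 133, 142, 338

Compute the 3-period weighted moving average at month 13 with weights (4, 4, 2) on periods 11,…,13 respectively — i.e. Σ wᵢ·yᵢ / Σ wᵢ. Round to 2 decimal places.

Weighted sum: 4·133 + 4·142 + 2·338 = 532 + 568 + 676 = 1776
Weight total: 4 + 4 + 2 = 10
WMA = 1776 / 10 = 177.60

177.60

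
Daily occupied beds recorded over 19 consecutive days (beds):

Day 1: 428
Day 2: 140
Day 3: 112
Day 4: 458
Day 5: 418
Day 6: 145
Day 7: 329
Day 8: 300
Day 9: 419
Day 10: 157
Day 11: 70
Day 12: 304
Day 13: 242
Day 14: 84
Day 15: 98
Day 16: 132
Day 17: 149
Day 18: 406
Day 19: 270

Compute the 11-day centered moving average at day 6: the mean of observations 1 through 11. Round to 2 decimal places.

Sum of periods 1–11: 428 + 140 + 112 + 458 + 418 + 145 + 329 + 300 + 419 + 157 + 70 = 2976
Divide by 11: 2976 / 11 = 270.55

270.55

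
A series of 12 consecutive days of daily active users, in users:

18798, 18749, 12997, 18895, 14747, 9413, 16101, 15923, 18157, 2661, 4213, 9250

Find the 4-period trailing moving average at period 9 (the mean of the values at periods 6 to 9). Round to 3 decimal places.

Sum of periods 6–9: 9413 + 16101 + 15923 + 18157 = 59594
Divide by 4: 59594 / 4 = 14898.500

14898.500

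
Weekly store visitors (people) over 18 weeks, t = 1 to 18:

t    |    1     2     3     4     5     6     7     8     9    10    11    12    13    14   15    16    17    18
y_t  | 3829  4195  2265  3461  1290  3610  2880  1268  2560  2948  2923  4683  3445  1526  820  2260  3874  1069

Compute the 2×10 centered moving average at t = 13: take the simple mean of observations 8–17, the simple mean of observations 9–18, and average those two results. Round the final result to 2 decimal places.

2620.75

Sum over 8–17: 1268 + 2560 + 2948 + 2923 + 4683 + 3445 + 1526 + 820 + 2260 + 3874 = 26307
Sum over 9–18: 2560 + 2948 + 2923 + 4683 + 3445 + 1526 + 820 + 2260 + 3874 + 1069 = 26108
CMA at t=13 = (26307 + 26108) / (2·10) = 52415 / 20 = 2620.75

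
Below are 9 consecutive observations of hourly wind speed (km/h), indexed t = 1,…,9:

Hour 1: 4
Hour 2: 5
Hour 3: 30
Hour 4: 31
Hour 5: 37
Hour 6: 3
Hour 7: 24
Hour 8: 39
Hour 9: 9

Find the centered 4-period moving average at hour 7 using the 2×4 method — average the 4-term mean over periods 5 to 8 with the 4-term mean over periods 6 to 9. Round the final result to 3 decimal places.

22.250

Sum over 5–8: 37 + 3 + 24 + 39 = 103
Sum over 6–9: 3 + 24 + 39 + 9 = 75
CMA at t=7 = (103 + 75) / (2·4) = 178 / 8 = 22.250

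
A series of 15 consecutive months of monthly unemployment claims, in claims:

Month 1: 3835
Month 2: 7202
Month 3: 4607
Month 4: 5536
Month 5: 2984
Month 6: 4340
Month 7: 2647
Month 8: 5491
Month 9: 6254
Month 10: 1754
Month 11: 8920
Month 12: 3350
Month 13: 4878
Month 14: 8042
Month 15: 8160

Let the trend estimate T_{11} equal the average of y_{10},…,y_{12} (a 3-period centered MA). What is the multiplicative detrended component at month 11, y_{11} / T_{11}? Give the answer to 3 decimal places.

1.908

Trend T_11 = (1754 + 8920 + 3350) / 3 = 14024/3 = 4674.66667
Ratio to trend: 8920 / 4674.66667 = 1.908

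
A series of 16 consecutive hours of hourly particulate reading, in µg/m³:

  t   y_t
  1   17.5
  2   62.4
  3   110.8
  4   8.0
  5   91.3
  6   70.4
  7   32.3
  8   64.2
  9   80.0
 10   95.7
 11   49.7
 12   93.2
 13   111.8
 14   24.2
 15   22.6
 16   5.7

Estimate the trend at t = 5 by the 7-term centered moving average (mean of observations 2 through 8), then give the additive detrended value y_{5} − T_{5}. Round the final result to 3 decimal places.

Trend T_5 = (62.4 + 110.8 + 8.0 + 91.3 + 70.4 + 32.3 + 64.2) / 7 = 439.4/7 = 62.77143
Detrended value: 91.3 − 62.77143 = 28.529

28.529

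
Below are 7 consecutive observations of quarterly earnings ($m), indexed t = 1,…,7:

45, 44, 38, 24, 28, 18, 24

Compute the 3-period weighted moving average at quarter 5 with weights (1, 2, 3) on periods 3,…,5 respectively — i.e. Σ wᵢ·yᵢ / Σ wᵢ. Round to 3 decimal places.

28.333

Weighted sum: 1·38 + 2·24 + 3·28 = 38 + 48 + 84 = 170
Weight total: 1 + 2 + 3 = 6
WMA = 170 / 6 = 28.333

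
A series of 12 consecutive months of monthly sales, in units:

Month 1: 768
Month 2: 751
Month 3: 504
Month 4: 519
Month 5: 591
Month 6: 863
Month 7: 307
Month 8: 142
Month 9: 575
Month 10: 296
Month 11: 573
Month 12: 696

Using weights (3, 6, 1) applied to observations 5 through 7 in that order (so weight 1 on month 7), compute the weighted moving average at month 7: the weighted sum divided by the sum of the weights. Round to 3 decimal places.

Weighted sum: 3·591 + 6·863 + 1·307 = 1773 + 5178 + 307 = 7258
Weight total: 3 + 6 + 1 = 10
WMA = 7258 / 10 = 725.800

725.800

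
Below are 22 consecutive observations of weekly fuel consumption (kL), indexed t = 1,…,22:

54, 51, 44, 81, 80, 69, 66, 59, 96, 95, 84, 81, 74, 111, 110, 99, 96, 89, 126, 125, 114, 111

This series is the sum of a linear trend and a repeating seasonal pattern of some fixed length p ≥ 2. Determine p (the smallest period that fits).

5

First differences y_{t+1} − y_t: -3, -7, 37, -1, -11, -3, -7, 37, -1, -11, -3, -7, …
The difference pattern repeats every 5 terms and not for any smaller step, so p = 5.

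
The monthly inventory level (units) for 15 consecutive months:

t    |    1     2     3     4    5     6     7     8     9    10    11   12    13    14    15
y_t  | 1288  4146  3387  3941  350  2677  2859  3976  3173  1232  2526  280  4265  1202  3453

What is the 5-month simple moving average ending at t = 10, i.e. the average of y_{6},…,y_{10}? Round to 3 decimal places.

2783.400

Sum of periods 6–10: 2677 + 2859 + 3976 + 3173 + 1232 = 13917
Divide by 5: 13917 / 5 = 2783.400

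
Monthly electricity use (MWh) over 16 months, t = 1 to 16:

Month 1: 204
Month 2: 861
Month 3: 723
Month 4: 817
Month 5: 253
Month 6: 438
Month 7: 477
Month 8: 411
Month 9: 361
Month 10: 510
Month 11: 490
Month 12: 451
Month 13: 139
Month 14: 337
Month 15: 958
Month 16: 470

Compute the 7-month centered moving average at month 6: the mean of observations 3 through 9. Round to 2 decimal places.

Sum of periods 3–9: 723 + 817 + 253 + 438 + 477 + 411 + 361 = 3480
Divide by 7: 3480 / 7 = 497.14

497.14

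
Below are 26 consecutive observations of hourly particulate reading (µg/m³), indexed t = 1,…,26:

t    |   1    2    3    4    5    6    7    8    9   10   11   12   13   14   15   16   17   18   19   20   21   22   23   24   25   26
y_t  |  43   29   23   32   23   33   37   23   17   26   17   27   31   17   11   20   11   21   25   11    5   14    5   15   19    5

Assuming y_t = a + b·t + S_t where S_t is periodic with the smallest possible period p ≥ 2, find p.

First differences y_{t+1} − y_t: -14, -6, 9, -9, 10, 4, -14, -6, 9, -9, 10, 4, -14, -6, …
The difference pattern repeats every 6 terms and not for any smaller step, so p = 6.

6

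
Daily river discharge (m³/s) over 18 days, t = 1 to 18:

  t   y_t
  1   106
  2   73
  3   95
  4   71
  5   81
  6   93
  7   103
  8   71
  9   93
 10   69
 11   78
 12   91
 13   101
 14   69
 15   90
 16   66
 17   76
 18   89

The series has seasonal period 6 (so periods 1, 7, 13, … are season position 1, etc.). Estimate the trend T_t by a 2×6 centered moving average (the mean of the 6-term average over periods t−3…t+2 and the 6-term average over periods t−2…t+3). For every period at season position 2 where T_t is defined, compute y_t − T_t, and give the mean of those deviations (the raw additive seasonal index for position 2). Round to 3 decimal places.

Season position 2 occurs at t = 8, 14 (where T_t is defined).
t=8: T_8 = 84.75000; y_8 − T_8 = 71 − 84.75000 = -13.75000
t=14: T_14 = 82.33333; y_14 − T_14 = 69 − 82.33333 = -13.33333
Mean deviation: (-13.75000 + -13.33333) / 2 = -13.542

-13.542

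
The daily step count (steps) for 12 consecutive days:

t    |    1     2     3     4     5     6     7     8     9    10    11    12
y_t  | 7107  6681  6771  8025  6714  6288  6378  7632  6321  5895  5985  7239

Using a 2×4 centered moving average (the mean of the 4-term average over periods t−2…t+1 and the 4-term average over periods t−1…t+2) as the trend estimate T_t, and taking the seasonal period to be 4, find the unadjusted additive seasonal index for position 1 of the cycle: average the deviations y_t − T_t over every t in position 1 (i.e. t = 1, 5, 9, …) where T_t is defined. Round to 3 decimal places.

-186.375

Season position 1 occurs at t = 5, 9 (where T_t is defined).
t=5: T_5 = 6900.37500; y_5 − T_5 = 6714 − 6900.37500 = -186.37500
t=9: T_9 = 6507.37500; y_9 − T_9 = 6321 − 6507.37500 = -186.37500
Mean deviation: (-186.37500 + -186.37500) / 2 = -186.375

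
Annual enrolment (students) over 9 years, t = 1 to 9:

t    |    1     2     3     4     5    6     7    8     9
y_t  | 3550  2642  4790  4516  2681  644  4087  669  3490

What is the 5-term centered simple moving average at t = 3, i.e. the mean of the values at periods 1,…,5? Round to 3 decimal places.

3635.800

Sum of periods 1–5: 3550 + 2642 + 4790 + 4516 + 2681 = 18179
Divide by 5: 18179 / 5 = 3635.800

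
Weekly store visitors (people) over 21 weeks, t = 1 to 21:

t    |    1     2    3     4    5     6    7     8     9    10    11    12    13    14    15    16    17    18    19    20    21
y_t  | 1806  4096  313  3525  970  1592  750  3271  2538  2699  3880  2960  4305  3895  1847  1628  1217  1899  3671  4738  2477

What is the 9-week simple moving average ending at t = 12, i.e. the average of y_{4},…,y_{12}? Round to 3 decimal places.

Sum of periods 4–12: 3525 + 970 + 1592 + 750 + 3271 + 2538 + 2699 + 3880 + 2960 = 22185
Divide by 9: 22185 / 9 = 2465.000

2465.000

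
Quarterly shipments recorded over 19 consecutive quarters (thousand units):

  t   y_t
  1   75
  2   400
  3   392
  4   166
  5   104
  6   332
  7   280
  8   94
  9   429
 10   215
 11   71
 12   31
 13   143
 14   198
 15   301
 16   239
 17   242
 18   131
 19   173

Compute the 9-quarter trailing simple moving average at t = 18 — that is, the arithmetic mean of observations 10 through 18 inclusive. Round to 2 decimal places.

174.56

Sum of periods 10–18: 215 + 71 + 31 + 143 + 198 + 301 + 239 + 242 + 131 = 1571
Divide by 9: 1571 / 9 = 174.56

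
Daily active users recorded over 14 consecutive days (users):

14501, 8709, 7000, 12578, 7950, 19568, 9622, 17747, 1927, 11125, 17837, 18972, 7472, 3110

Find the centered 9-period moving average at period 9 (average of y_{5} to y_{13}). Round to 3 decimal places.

12468.889

Sum of periods 5–13: 7950 + 19568 + 9622 + 17747 + 1927 + 11125 + 17837 + 18972 + 7472 = 112220
Divide by 9: 112220 / 9 = 12468.889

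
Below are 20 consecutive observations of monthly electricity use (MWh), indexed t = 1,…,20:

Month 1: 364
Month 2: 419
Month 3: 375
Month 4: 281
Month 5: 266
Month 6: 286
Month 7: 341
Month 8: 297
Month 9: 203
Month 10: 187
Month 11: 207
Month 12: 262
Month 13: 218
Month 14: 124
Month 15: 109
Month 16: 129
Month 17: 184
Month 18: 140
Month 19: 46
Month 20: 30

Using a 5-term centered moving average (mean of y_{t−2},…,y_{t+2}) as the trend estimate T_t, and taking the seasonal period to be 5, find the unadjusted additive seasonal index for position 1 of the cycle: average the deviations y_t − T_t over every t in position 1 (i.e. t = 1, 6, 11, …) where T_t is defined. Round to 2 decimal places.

Season position 1 occurs at t = 6, 11, 16 (where T_t is defined).
t=6: T_6 = 294.2000; y_6 − T_6 = 286 − 294.2000 = -8.2000
t=11: T_11 = 215.4000; y_11 − T_11 = 207 − 215.4000 = -8.4000
t=16: T_16 = 137.2000; y_16 − T_16 = 129 − 137.2000 = -8.2000
Mean deviation: (-8.2000 + -8.4000 + -8.2000) / 3 = -8.27

-8.27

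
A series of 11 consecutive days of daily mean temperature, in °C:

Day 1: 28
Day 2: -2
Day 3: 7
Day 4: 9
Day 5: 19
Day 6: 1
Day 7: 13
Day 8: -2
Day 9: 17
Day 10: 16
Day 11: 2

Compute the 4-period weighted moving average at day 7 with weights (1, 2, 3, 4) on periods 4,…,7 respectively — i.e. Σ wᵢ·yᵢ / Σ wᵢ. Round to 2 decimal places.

10.20

Weighted sum: 1·9 + 2·19 + 3·1 + 4·13 = 9 + 38 + 3 + 52 = 102
Weight total: 1 + 2 + 3 + 4 = 10
WMA = 102 / 10 = 10.20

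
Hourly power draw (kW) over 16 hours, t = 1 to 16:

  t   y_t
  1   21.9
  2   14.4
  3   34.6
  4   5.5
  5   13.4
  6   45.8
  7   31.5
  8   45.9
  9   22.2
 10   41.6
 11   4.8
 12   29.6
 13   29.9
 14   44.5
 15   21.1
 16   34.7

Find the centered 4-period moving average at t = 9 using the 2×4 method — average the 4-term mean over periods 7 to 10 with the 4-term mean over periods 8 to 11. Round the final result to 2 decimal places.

Sum over 7–10: 31.5 + 45.9 + 22.2 + 41.6 = 141.2
Sum over 8–11: 45.9 + 22.2 + 41.6 + 4.8 = 114.5
CMA at t=9 = (141.2 + 114.5) / (2·4) = 255.7 / 8 = 31.96

31.96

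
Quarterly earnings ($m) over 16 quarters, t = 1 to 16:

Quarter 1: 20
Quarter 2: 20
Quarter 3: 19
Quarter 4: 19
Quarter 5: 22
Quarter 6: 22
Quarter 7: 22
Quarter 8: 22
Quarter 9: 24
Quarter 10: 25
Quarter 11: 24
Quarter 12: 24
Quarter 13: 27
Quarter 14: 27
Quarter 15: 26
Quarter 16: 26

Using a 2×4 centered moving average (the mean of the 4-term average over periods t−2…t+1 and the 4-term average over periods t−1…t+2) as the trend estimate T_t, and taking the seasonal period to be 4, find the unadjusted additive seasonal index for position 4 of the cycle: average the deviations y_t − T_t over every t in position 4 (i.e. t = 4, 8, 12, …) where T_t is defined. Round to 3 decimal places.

Season position 4 occurs at t = 4, 8, 12 (where T_t is defined).
t=4: T_4 = 20.25000; y_4 − T_4 = 19 − 20.25000 = -1.25000
t=8: T_8 = 22.87500; y_8 − T_8 = 22 − 22.87500 = -0.87500
t=12: T_12 = 25.25000; y_12 − T_12 = 24 − 25.25000 = -1.25000
Mean deviation: (-1.25000 + -0.87500 + -1.25000) / 3 = -1.125

-1.125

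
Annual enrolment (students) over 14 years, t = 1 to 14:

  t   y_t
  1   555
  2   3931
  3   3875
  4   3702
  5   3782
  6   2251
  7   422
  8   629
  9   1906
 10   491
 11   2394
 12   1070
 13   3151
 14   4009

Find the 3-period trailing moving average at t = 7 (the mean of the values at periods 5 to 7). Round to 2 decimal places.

Sum of periods 5–7: 3782 + 2251 + 422 = 6455
Divide by 3: 6455 / 3 = 2151.67

2151.67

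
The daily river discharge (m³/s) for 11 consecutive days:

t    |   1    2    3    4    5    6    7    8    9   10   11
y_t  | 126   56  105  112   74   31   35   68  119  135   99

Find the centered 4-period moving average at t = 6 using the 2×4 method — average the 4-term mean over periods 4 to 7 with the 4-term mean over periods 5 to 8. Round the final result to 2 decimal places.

57.50

Sum over 4–7: 112 + 74 + 31 + 35 = 252
Sum over 5–8: 74 + 31 + 35 + 68 = 208
CMA at t=6 = (252 + 208) / (2·4) = 460 / 8 = 57.50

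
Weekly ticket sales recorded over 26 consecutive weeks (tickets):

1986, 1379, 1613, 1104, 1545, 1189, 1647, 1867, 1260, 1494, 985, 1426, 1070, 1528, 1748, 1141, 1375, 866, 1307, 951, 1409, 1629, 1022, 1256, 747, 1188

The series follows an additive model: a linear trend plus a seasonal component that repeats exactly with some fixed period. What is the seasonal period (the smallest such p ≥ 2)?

7

First differences y_{t+1} − y_t: -607, 234, -509, 441, -356, 458, 220, -607, 234, -509, 441, -356, 458, 220, -607, 234, …
The difference pattern repeats every 7 terms and not for any smaller step, so p = 7.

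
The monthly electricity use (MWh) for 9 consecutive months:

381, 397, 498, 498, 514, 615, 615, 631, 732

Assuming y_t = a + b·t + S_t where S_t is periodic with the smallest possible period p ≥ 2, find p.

First differences y_{t+1} − y_t: 16, 101, 0, 16, 101, 0, 16, 101, …
The difference pattern repeats every 3 terms and not for any smaller step, so p = 3.

3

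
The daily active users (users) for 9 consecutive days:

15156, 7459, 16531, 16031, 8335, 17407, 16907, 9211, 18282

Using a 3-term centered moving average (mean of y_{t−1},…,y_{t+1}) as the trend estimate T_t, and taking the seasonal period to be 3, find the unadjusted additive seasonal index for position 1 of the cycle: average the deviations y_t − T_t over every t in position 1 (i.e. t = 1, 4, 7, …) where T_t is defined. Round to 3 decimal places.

2398.667

Season position 1 occurs at t = 4, 7 (where T_t is defined).
t=4: T_4 = 13632.33333; y_4 − T_4 = 16031 − 13632.33333 = 2398.66667
t=7: T_7 = 14508.33333; y_7 − T_7 = 16907 − 14508.33333 = 2398.66667
Mean deviation: (2398.66667 + 2398.66667) / 2 = 2398.667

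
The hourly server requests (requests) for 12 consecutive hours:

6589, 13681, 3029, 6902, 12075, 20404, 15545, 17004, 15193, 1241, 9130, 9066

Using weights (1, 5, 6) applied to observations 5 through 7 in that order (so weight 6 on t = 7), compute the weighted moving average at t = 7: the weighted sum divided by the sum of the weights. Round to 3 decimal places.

17280.417

Weighted sum: 1·12075 + 5·20404 + 6·15545 = 12075 + 102020 + 93270 = 207365
Weight total: 1 + 5 + 6 = 12
WMA = 207365 / 12 = 17280.417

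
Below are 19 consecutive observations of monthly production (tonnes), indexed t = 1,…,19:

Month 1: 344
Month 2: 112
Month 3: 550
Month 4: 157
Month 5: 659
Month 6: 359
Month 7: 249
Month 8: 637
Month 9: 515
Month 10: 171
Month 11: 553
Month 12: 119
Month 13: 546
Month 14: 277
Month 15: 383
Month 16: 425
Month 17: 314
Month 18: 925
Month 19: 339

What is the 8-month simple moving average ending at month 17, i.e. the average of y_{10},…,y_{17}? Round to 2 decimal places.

Sum of periods 10–17: 171 + 553 + 119 + 546 + 277 + 383 + 425 + 314 = 2788
Divide by 8: 2788 / 8 = 348.50

348.50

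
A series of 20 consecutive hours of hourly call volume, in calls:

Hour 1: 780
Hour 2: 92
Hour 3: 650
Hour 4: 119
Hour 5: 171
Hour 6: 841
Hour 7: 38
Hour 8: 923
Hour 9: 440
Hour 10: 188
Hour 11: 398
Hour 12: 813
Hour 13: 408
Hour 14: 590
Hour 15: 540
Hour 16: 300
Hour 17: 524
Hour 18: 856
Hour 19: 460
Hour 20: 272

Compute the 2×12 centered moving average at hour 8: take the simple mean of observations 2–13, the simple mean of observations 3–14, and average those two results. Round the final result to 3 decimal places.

444.167

Sum over 2–13: 92 + 650 + 119 + 171 + 841 + 38 + 923 + 440 + 188 + 398 + 813 + 408 = 5081
Sum over 3–14: 650 + 119 + 171 + 841 + 38 + 923 + 440 + 188 + 398 + 813 + 408 + 590 = 5579
CMA at t=8 = (5081 + 5579) / (2·12) = 10660 / 24 = 444.167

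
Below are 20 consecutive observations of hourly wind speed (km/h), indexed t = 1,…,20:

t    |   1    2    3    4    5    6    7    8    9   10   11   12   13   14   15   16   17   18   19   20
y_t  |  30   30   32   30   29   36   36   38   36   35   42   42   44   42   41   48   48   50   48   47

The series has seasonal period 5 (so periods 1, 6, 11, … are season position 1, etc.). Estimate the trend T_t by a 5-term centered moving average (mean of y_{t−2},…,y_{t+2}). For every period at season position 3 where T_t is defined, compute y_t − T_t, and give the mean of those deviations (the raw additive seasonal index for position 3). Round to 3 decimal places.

Season position 3 occurs at t = 3, 8, 13, 18 (where T_t is defined).
t=3: T_3 = 30.20000; y_3 − T_3 = 32 − 30.20000 = 1.80000
t=8: T_8 = 36.20000; y_8 − T_8 = 38 − 36.20000 = 1.80000
t=13: T_13 = 42.20000; y_13 − T_13 = 44 − 42.20000 = 1.80000
t=18: T_18 = 48.20000; y_18 − T_18 = 50 − 48.20000 = 1.80000
Mean deviation: (1.80000 + 1.80000 + 1.80000 + 1.80000) / 4 = 1.800

1.800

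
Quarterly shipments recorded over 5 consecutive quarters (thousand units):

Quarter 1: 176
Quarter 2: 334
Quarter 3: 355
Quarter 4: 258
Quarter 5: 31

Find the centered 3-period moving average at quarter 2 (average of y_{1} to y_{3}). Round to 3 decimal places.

Sum of periods 1–3: 176 + 334 + 355 = 865
Divide by 3: 865 / 3 = 288.333

288.333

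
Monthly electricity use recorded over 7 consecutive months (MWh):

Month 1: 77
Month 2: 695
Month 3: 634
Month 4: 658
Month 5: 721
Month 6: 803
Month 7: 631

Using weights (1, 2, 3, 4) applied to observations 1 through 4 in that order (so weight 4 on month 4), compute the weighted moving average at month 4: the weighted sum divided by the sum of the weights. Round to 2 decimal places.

Weighted sum: 1·77 + 2·695 + 3·634 + 4·658 = 77 + 1390 + 1902 + 2632 = 6001
Weight total: 1 + 2 + 3 + 4 = 10
WMA = 6001 / 10 = 600.10

600.10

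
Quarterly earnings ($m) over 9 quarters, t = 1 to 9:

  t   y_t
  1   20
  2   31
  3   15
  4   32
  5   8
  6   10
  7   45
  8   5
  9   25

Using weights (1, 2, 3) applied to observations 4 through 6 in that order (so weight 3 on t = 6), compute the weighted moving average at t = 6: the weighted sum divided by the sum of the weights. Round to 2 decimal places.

Weighted sum: 1·32 + 2·8 + 3·10 = 32 + 16 + 30 = 78
Weight total: 1 + 2 + 3 = 6
WMA = 78 / 6 = 13.00

13.00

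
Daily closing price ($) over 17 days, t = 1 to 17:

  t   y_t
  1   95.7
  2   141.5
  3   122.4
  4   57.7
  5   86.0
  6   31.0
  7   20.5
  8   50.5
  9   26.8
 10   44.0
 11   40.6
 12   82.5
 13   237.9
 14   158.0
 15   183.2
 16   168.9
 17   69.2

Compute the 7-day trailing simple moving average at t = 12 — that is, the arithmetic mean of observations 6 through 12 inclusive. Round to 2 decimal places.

Sum of periods 6–12: 31.0 + 20.5 + 50.5 + 26.8 + 44.0 + 40.6 + 82.5 = 295.9
Divide by 7: 295.9 / 7 = 42.27

42.27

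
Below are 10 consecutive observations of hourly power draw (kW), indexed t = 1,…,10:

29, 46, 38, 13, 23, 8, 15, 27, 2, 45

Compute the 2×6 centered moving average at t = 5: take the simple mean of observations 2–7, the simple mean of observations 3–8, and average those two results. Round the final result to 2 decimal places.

22.25

Sum over 2–7: 46 + 38 + 13 + 23 + 8 + 15 = 143
Sum over 3–8: 38 + 13 + 23 + 8 + 15 + 27 = 124
CMA at t=5 = (143 + 124) / (2·6) = 267 / 12 = 22.25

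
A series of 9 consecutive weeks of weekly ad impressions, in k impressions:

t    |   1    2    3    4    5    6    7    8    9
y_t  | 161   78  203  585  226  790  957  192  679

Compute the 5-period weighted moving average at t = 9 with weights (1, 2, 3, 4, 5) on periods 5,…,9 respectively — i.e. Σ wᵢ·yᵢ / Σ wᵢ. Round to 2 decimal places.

Weighted sum: 1·226 + 2·790 + 3·957 + 4·192 + 5·679 = 226 + 1580 + 2871 + 768 + 3395 = 8840
Weight total: 1 + 2 + 3 + 4 + 5 = 15
WMA = 8840 / 15 = 589.33

589.33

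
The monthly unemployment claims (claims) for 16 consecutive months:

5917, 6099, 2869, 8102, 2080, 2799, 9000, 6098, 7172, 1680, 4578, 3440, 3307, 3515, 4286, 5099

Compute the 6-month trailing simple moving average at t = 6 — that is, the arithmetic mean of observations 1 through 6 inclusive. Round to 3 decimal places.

Sum of periods 1–6: 5917 + 6099 + 2869 + 8102 + 2080 + 2799 = 27866
Divide by 6: 27866 / 6 = 4644.333

4644.333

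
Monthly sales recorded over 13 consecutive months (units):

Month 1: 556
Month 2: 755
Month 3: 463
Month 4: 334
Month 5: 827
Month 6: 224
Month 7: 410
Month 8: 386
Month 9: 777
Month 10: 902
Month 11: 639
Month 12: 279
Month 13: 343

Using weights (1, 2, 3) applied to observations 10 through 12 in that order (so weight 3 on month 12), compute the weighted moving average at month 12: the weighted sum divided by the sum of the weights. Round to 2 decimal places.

502.83

Weighted sum: 1·902 + 2·639 + 3·279 = 902 + 1278 + 837 = 3017
Weight total: 1 + 2 + 3 = 6
WMA = 3017 / 6 = 502.83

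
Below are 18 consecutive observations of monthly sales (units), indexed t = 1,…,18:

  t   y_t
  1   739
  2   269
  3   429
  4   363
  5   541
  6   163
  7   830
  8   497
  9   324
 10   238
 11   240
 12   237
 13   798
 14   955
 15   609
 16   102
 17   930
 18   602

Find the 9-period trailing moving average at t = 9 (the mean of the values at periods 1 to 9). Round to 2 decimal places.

Sum of periods 1–9: 739 + 269 + 429 + 363 + 541 + 163 + 830 + 497 + 324 = 4155
Divide by 9: 4155 / 9 = 461.67

461.67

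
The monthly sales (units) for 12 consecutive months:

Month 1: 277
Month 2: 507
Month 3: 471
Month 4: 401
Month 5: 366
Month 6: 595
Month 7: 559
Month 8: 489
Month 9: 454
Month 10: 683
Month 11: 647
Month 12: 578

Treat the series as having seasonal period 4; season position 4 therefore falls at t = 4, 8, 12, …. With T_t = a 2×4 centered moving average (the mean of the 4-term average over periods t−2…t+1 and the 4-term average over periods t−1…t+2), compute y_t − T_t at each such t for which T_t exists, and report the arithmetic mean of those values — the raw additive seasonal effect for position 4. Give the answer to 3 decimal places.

-46.250

Season position 4 occurs at t = 4, 8 (where T_t is defined).
t=4: T_4 = 447.25000; y_4 − T_4 = 401 − 447.25000 = -46.25000
t=8: T_8 = 535.25000; y_8 − T_8 = 489 − 535.25000 = -46.25000
Mean deviation: (-46.25000 + -46.25000) / 2 = -46.250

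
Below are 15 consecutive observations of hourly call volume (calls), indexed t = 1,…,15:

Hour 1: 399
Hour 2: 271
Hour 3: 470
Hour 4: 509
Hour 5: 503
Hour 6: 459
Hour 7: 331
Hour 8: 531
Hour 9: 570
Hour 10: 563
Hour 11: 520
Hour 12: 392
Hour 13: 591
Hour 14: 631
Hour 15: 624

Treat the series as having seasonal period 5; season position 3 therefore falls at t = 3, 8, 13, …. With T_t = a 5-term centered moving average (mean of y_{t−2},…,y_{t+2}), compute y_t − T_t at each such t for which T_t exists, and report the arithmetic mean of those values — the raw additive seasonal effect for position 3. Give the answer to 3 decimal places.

Season position 3 occurs at t = 3, 8, 13 (where T_t is defined).
t=3: T_3 = 430.40000; y_3 − T_3 = 470 − 430.40000 = 39.60000
t=8: T_8 = 490.80000; y_8 − T_8 = 531 − 490.80000 = 40.20000
t=13: T_13 = 551.60000; y_13 − T_13 = 591 − 551.60000 = 39.40000
Mean deviation: (39.60000 + 40.20000 + 39.40000) / 3 = 39.733

39.733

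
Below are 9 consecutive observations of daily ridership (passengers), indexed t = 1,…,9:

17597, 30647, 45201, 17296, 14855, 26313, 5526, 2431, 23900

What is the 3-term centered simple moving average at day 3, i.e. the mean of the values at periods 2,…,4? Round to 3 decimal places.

Sum of periods 2–4: 30647 + 45201 + 17296 = 93144
Divide by 3: 93144 / 3 = 31048.000

31048.000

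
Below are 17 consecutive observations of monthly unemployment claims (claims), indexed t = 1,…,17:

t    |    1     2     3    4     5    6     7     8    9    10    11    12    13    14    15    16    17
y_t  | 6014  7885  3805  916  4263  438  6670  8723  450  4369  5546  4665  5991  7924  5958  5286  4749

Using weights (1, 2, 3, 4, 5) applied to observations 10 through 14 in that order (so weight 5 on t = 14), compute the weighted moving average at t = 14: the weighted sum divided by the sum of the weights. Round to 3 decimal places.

6202.667

Weighted sum: 1·4369 + 2·5546 + 3·4665 + 4·5991 + 5·7924 = 4369 + 11092 + 13995 + 23964 + 39620 = 93040
Weight total: 1 + 2 + 3 + 4 + 5 = 15
WMA = 93040 / 15 = 6202.667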